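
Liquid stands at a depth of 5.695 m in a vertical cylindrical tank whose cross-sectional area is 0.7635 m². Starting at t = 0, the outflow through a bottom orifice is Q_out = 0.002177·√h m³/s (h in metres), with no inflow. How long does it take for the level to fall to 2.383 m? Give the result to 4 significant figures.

With no inflow, A dh/dt = −0.002177 √h.
This is separable: 2 d(√h)/dt = −0.002177/A, so √h = √h₀ − (0.002177/(2A)) t.
t = 2A(√h₀ − √h)/0.002177 = 2·0.7635·(√5.695 − √2.383)/0.002177
  = 1.52700 × (2.38642 − 1.54370) / 0.002177 = 591.106 s.

591.1 s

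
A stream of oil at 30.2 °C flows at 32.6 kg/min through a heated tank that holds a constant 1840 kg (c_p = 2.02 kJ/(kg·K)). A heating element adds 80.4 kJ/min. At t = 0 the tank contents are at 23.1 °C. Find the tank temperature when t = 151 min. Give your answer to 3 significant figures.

30.8 °C

Energy balance: M c_p dT/dt = ṁ c_p (T_in − T) + 80.4.
Rearrange: dT/dt = (T_ss − T)/τ with τ = M/ṁ = 56.442 min and T_ss = T_in + Q̇/(ṁ c_p) = 31.421 °C.
Integrating: T(t) = T_ss + (T₀ − T_ss) e^(−t/τ).
T(151) = 31.421 + (-8.3209)·e^(−151/56.442) = 31.421 + (-8.3209)·0.068884 = 30.848 °C.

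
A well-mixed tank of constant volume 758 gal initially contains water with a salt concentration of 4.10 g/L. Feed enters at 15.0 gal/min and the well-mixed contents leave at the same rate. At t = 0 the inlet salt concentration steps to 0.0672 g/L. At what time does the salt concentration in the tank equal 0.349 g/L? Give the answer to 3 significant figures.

Mass balance on the solute (V constant): V dC/dt = Q(C_in − C), so τ = V/Q = 50.533 min.
C(t) = C_in + (C₀ − C_in) e^(−t/τ). Set C = 0.349 and solve for t:
e^(−t/τ) = (C − C_in)/(C₀ − C_in) = (0.349 − 0.0672)/(4.10 − 0.0672) = 0.069877
t = −τ ln(…) = 50.533 × 2.6610 = 134.47 min.

134 min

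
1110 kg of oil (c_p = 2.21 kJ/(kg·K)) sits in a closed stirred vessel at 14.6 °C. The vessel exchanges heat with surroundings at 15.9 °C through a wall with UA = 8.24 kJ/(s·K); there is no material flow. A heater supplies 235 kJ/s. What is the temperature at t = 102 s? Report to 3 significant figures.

23.3 °C

M c_p dT/dt = −UA(T − T_amb) + Q̇.
dT/dt = (T_ss − T)/τ with T_ss = T_amb + Q̇/UA = 15.9 + 235/8.24 = 44.419 °C, τ = M c_p/UA = 1110·2.21/8.24 = 297.71 s.
T approaches T_ss exponentially: T(t) = T_ss + (T₀ − T_ss) e^(−t/τ).
T(102) = 44.419 + (-29.819)·0.70991 = 23.250 °C.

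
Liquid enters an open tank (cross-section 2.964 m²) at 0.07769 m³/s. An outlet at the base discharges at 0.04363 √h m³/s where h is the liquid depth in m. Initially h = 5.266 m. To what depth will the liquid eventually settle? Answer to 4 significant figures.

3.171 m

Accumulation of liquid (constant cross-section A): A dh/dt = Q_in − 0.04363 √h. At steady state dh/dt = 0:
Q_in = 0.04363 √h_ss ⇒ √h_ss = 0.07769/0.04363 = 1.78066.
h_ss = 1.78066² = 3.17073 m. (Since h₀ = 5.266 m > h_ss, the level will fall toward this value.)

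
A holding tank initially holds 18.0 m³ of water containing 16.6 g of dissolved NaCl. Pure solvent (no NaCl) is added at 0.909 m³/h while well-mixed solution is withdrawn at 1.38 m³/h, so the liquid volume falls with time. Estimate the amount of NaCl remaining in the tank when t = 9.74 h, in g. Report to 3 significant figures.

Total volume: dV/dt = Q_in − Q_out = -0.47100 m³/h, so V(t) = 18.0 − 0.47100 t and V(9.74) = 13.412 m³.
Species balance (pure solvent in): dm/dt = −Q_out · m/V(t).
Separate: dm/m = −Q_out dt/V(t) ⇒ ln(m/m₀) = −(Q_out/(Q_in−Q_out)) ln(V/V₀).
m = m₀ (V₀/V)^(Q_out/(Q_in−Q_out)) = 16.6 × (18.0/13.412)^(-2.9299) = 7.0108 g.

7.01 g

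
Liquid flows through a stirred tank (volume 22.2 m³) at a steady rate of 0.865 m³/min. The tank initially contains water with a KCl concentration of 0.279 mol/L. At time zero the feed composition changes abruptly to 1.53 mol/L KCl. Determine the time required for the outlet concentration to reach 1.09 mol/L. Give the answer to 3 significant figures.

Species balance: V dC/dt = Q(C_in − C) ⇒ τ = V/Q = 25.665 min.
C(t) = C_in + (C₀ − C_in) e^(−t/τ). Set C = 1.09 and solve for t:
e^(−t/τ) = (C − C_in)/(C₀ − C_in) = (1.09 − 1.53)/(0.279 − 1.53) = 0.35172
t = −τ ln(…) = 25.665 × 1.0449 = 26.818 min.

26.8 min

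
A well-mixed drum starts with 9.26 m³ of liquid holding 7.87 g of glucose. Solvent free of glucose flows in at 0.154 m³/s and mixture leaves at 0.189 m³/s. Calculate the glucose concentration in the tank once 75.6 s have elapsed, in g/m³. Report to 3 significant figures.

Let m(t) be the amount of glucose. Volume: V(t) = V₀ + (Q_in − Q_out) t = 9.26 − 0.035000 t; V(75.6) = 6.6140 m³.
Species balance (pure solvent in): dm/dt = −Q_out · m/V(t).
Separate: dm/m = −Q_out dt/V(t) ⇒ ln(m/m₀) = −(Q_out/(Q_in−Q_out)) ln(V/V₀).
m = m₀ (V₀/V)^(Q_out/(Q_in−Q_out)) = 7.87 × (9.26/6.6140)^(-5.4000) = 1.2787 g.
C = m/V = 1.2787/6.6140 = 0.19334 g/m³.

0.193 g/m³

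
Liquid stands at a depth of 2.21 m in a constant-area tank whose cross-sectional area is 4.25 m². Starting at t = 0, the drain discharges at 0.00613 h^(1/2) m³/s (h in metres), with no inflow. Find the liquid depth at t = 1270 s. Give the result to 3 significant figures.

0.326 m

Mass balance (ρ constant): A dh/dt = −0.00613 √h.
Separate and integrate: 2(√h − √h₀) = −(0.00613/A) t.
√h = √2.21 − 0.00613·1270/(2·4.25) = 1.4866 − 0.91589 = 0.57071.
h = 0.57071² = 0.32571 m.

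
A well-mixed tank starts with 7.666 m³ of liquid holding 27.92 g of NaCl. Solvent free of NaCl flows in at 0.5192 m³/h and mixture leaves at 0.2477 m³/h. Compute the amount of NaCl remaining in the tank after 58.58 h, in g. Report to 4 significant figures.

Total volume: dV/dt = Q_in − Q_out = 0.271500 m³/h, so V(t) = 7.666 + 0.271500 t and V(58.58) = 23.5705 m³.
Solute balance: dm/dt = 0 − Q_out C = −Q_out m/V(t).
dm/m = −Q_out dt/(V₀ + 0.271500 t); integrating gives ln(m/m₀) = −(Q_out/(Q_in−Q_out)) ln(V/V₀).
m = m₀ (V₀/V)^(Q_out/(Q_in−Q_out)) = 27.92 × (7.666/23.5705)^(0.912339) = 10.0202 g.

10.02 g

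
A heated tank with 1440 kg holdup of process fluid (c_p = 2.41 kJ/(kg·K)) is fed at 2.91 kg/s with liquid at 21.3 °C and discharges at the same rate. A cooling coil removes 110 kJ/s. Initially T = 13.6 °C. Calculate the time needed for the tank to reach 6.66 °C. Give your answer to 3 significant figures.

1010 s

M c_p dT/dt = ṁ c_p (T_in − T) − Q̇.
τ = M/ṁ = 494.85 s; T_ss = T_in − Q̇/(ṁ c_p) = 5.6151 °C.
T(t) = T_ss + (T₀ − T_ss) e^(−t/τ). Set T = 6.66:
e^(−t/τ) = (6.66 − 5.6151)/(13.6 − 5.6151) = 0.13086
t = −494.85 · ln(0.13086) = 1006.3 s.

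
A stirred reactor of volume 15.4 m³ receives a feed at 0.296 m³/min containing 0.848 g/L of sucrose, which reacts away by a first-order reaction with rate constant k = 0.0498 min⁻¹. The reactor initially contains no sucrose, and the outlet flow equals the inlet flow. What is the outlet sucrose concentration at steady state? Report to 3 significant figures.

0.236 g/L

Species balance: V dC/dt = Q C_in − Q C − k V C.
At steady state: 0 = Q C_in − (Q + kV) C_ss, so C_ss = Q C_in/(Q + kV).
C_ss = 0.296·0.848/(0.296 + 0.0498·15.4) = 0.25101/1.0629 = 0.23615 g/L.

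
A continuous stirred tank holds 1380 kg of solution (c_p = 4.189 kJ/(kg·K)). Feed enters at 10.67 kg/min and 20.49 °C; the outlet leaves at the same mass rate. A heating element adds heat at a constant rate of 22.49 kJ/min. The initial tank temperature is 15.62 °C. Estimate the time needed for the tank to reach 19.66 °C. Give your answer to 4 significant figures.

180.3 min

M c_p dT/dt = ṁ c_p (T_in − T) + Q̇.
τ = M/ṁ = 129.335 min; T_ss = T_in + Q̇/(ṁ c_p) = 20.9932 °C.
T(t) = T_ss + (T₀ − T_ss) e^(−t/τ). Set T = 19.66:
e^(−t/τ) = (19.66 − 20.9932)/(15.62 − 20.9932) = 0.248116
t = −129.335 · ln(0.248116) = 180.274 min.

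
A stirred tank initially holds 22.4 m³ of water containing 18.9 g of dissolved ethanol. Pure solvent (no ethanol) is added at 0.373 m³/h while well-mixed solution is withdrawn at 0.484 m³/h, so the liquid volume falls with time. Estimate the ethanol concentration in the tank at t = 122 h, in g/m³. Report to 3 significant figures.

Let m(t) be the amount of ethanol. Volume: V(t) = V₀ + (Q_in − Q_out) t = 22.4 − 0.11100 t; V(122) = 8.8580 m³.
Species balance (pure solvent in): dm/dt = −Q_out · m/V(t).
Separate: dm/m = −Q_out dt/V(t) ⇒ ln(m/m₀) = −(Q_out/(Q_in−Q_out)) ln(V/V₀).
m = m₀ (V₀/V)^(Q_out/(Q_in−Q_out)) = 18.9 × (22.4/8.8580)^(-4.3604) = 0.33084 g.
C = m/V = 0.33084/8.8580 = 0.037349 g/m³.

0.0373 g/m³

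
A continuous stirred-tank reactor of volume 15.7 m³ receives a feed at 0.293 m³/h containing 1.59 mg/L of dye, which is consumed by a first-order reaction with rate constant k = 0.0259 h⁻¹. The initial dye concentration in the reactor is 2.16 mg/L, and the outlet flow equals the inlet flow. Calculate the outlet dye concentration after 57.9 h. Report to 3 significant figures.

0.779 mg/L

Species balance: V dC/dt = Q C_in − Q C − k V C.
dC/dt = (Q/V) C_in − (Q/V + k) C; effective rate a = Q/V + k = 0.018662 + 0.0259 = 0.044562 h⁻¹.
C_ss = Q C_in/(Q + kV) = 0.66588 mg/L; C(t) = C_ss + (C₀ − C_ss) e^(−a t).
C(57.9) = 0.66588 + (1.4941)·e^(−0.044562·57.9) = 0.66588 + (1.4941)·0.075762 = 0.77908 mg/L.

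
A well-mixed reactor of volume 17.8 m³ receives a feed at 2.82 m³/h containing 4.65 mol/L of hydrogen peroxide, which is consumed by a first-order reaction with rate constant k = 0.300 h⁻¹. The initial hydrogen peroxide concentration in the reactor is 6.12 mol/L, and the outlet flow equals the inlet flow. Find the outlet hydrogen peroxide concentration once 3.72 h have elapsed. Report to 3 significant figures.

Species balance: V dC/dt = Q C_in − Q C − k V C.
dC/dt = (Q/V) C_in − (Q/V + k) C; effective rate a = Q/V + k = 0.15843 + 0.300 = 0.45843 h⁻¹.
C_ss = Q C_in/(Q + kV) = 1.6070 mol/L; C(t) = C_ss + (C₀ − C_ss) e^(−a t).
C(3.72) = 1.6070 + (4.5130)·e^(−0.45843·3.72) = 1.6070 + (4.5130)·0.18171 = 2.4270 mol/L.

2.43 mol/L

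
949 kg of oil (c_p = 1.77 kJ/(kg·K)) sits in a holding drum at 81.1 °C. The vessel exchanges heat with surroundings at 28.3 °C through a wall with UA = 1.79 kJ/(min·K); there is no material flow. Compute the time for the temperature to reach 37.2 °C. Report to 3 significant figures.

M c_p dT/dt = −UA(T − T_amb).
τ = M c_p/UA = 938.40 min; T_ss = T_amb = 28.300 °C.
T(t) = T_ss + (T₀ − T_ss)e^(−t/τ); set T = 37.2:
t = −τ ln[(T − T_ss)/(T₀ − T_ss)] = −938.40 · ln(0.16856) = 1670.8 min.

1670 min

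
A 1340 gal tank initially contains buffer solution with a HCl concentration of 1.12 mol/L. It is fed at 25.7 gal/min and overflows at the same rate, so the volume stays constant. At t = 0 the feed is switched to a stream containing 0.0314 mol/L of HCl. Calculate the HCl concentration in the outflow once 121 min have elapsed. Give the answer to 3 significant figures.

0.138 mol/L

Unsteady species balance (constant V, well mixed): V dC/dt = Q(C_in − C).
Rewrite as dC/dt + C/τ = C_in/τ, τ = V/Q = 52.140 min.
This is linear first-order; C(t) = C_in + (C₀ − C_in) e^(−t/τ).
C(121) = 0.0314 + (1.12 − 0.0314)·e^(−121/52.140) = 0.0314 + (1.0886)·0.098208 = 0.13831 mol/L.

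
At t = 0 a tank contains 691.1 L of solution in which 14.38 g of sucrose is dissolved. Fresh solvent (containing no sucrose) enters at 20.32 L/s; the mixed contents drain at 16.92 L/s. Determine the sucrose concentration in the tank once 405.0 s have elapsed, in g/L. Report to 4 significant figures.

Let m(t) be the amount of sucrose. Volume: V(t) = V₀ + (Q_in − Q_out) t = 691.1 + 3.40000 t; V(405.0) = 2068.10 L.
No sucrose enters, so dm/dt = −Q_out · (m/V).
Separate: dm/m = −Q_out dt/V(t) ⇒ ln(m/m₀) = −(Q_out/(Q_in−Q_out)) ln(V/V₀).
m = m₀ (V₀/V)^(Q_out/(Q_in−Q_out)) = 14.38 × (691.1/2068.10)^(4.97647) = 0.0614903 g.
C = m/V = 0.0614903/2068.10 = 2.97327e-05 g/L.

2.973e-05 g/L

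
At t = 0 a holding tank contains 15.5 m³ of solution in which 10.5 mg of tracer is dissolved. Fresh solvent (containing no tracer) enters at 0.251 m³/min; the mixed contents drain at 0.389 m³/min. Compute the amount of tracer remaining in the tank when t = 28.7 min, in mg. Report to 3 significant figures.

4.57 mg

Total volume: dV/dt = Q_in − Q_out = -0.13800 m³/min, so V(t) = 15.5 − 0.13800 t and V(28.7) = 11.539 m³.
Species balance (pure solvent in): dm/dt = −Q_out · m/V(t).
dm/m = −Q_out dt/(V₀ − 0.13800 t); integrating gives ln(m/m₀) = −(Q_out/(Q_in−Q_out)) ln(V/V₀).
m = m₀ (V₀/V)^(Q_out/(Q_in−Q_out)) = 10.5 × (15.5/11.539)^(-2.8188) = 4.5705 mg.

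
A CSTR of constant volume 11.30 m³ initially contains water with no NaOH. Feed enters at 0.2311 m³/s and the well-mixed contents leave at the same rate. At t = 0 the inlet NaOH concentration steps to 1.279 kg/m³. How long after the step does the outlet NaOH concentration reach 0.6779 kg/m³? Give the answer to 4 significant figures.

36.92 s

Unsteady species balance (constant V, well mixed): V dC/dt = Q(C_in − C), so τ = V/Q = 48.8966 s.
C(t) = C_in + (C₀ − C_in) e^(−t/τ). Set C = 0.6779 and solve for t:
e^(−t/τ) = (C − C_in)/(C₀ − C_in) = (0.6779 − 1.279)/(0 − 1.279) = 0.469977
t = −τ ln(…) = 48.8966 × 0.755072 = 36.9205 s.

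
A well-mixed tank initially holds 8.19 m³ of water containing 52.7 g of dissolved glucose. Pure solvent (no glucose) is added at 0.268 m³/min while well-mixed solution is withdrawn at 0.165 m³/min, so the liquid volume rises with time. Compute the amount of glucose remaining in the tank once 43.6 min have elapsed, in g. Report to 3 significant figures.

Total volume: dV/dt = Q_in − Q_out = 0.10300 m³/min, so V(t) = 8.19 + 0.10300 t and V(43.6) = 12.681 m³.
Solute balance: dm/dt = 0 − Q_out C = −Q_out m/V(t).
Separate: dm/m = −Q_out dt/V(t) ⇒ ln(m/m₀) = −(Q_out/(Q_in−Q_out)) ln(V/V₀).
m = m₀ (V₀/V)^(Q_out/(Q_in−Q_out)) = 52.7 × (8.19/12.681)^(1.6019) = 26.161 g.

26.2 g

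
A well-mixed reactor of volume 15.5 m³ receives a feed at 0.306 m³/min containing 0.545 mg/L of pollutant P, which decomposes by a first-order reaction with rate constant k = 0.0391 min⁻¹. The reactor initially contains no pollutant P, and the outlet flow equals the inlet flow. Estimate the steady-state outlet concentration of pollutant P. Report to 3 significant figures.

0.183 mg/L

Accumulation = in − out − consumed: V dC/dt = Q C_in − Q C − k V C.
Steady state (dC/dt = 0): C_ss = Q C_in/(Q + kV) = C_in/(1 + kV/Q).
C_ss = 0.306·0.545/(0.306 + 0.0391·15.5) = 0.16677/0.91205 = 0.18285 mg/L.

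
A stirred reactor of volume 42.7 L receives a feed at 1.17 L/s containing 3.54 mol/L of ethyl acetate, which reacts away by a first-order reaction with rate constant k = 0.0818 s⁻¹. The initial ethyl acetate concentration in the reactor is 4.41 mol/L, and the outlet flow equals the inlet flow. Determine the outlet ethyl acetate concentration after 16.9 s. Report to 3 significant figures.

Accumulation = in − out − consumed: V dC/dt = Q C_in − Q C − k V C.
dC/dt = (Q/V) C_in − (Q/V + k) C; effective rate a = Q/V + k = 0.027400 + 0.0818 = 0.10920 s⁻¹.
C_ss = Q C_in/(Q + kV) = 0.88825 mol/L; C(t) = C_ss + (C₀ − C_ss) e^(−a t).
C(16.9) = 0.88825 + (3.5217)·e^(−0.10920·16.9) = 0.88825 + (3.5217)·0.15795 = 1.4445 mol/L.

1.44 mol/L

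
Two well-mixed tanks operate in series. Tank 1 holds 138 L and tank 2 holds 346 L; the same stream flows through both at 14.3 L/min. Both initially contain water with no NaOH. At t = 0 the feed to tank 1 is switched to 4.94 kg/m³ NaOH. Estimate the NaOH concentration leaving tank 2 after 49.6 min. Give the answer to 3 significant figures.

3.90 kg/m³

Time constants: τᵢ = Vᵢ/Q for each well-mixed tank.
τ₁ = 138/14.3 = 9.6503 min; τ₂ = 346/14.3 = 24.196 min.
Tank 1: C₁ = C_in(1 − e^(−t/τ₁)). Tank 2 (τ₁ ≠ τ₂): C₂ = C_in[1 − (τ₁ e^(−t/τ₁) − τ₂ e^(−t/τ₂))/(τ₁ − τ₂)].
At t = 49.6: e^(−t/τ₁) = 0.0058594, e^(−t/τ₂) = 0.12874.
C₂ = 4.94·[1 − (9.6503·0.0058594 − 24.196·0.12874)/(-14.545)] = 4.94·0.78973 = 3.9013 kg/m³.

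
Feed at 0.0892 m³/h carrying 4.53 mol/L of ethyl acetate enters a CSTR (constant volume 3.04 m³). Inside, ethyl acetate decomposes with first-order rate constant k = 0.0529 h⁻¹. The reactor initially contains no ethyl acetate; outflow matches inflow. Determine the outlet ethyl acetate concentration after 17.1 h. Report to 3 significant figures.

Species balance: V dC/dt = Q C_in − Q C − k V C.
This is linear with rate a = Q/V + k = 0.082242 h⁻¹.
C_ss = Q C_in/(Q + kV) = 1.6162 mol/L; C(t) = C_ss + (C₀ − C_ss) e^(−a t).
C(17.1) = 1.6162 + (-1.6162)·e^(−0.082242·17.1) = 1.6162 + (-1.6162)·0.24504 = 1.2202 mol/L.

1.22 mol/L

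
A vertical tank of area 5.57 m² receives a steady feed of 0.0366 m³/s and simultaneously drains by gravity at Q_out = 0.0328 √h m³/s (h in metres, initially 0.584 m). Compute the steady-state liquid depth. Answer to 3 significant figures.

1.25 m

Level balance: A dh/dt = 0.0366 − 0.0328 √h. Setting dh/dt = 0:
Q_in = 0.0328 √h_ss ⇒ √h_ss = 0.0366/0.0328 = 1.1159.
h_ss = 1.1159² = 1.2451 m. (Since h₀ = 0.584 m < h_ss, the level will rise toward this value.)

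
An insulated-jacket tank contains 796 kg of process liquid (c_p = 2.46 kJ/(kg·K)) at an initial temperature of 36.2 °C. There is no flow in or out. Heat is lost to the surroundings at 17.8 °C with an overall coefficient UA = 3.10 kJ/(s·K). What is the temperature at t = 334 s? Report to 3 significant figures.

M c_p dT/dt = −UA(T − T_amb).
dT/dt = (T_ss − T)/τ with T_ss = T_amb = 17.800 °C, τ = M c_p/UA = 796·2.46/3.10 = 631.66 s.
This is linear first-order; T(t) = T_ss + (T₀ − T_ss) e^(−t/τ).
T(334) = 17.800 + (18.400)·0.58933 = 28.644 °C.

28.6 °C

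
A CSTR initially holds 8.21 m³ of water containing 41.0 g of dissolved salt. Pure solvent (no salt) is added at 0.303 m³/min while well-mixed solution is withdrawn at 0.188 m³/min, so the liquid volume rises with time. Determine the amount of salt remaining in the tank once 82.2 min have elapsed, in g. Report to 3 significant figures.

11.7 g

Total volume: dV/dt = Q_in − Q_out = 0.11500 m³/min, so V(t) = 8.21 + 0.11500 t and V(82.2) = 17.663 m³.
No salt enters, so dm/dt = −Q_out · (m/V).
Separate: dm/m = −Q_out dt/V(t) ⇒ ln(m/m₀) = −(Q_out/(Q_in−Q_out)) ln(V/V₀).
m = m₀ (V₀/V)^(Q_out/(Q_in−Q_out)) = 41.0 × (8.21/17.663)^(1.6348) = 11.718 g.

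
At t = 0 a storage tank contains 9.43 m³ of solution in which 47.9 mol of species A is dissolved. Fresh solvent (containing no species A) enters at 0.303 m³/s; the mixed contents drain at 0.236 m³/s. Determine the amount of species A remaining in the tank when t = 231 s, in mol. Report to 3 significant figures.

1.57 mol

Let m(t) be the amount of species A. Volume: V(t) = V₀ + (Q_in − Q_out) t = 9.43 + 0.067000 t; V(231) = 24.907 m³.
Solute balance: dm/dt = 0 − Q_out C = −Q_out m/V(t).
Separate: dm/m = −Q_out dt/V(t) ⇒ ln(m/m₀) = −(Q_out/(Q_in−Q_out)) ln(V/V₀).
m = m₀ (V₀/V)^(Q_out/(Q_in−Q_out)) = 47.9 × (9.43/24.907)^(3.5224) = 1.5652 mol.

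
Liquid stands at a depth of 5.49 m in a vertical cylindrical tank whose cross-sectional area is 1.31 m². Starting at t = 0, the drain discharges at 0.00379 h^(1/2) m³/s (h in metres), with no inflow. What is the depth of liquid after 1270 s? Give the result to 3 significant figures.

A dh/dt = −Q_out = −0.00379 √h.
Separate and integrate: 2(√h − √h₀) = −(0.00379/A) t.
√h = √5.49 − 0.00379·1270/(2·1.31) = 2.3431 − 1.8371 = 0.50594.
h = 0.50594² = 0.25597 m.

0.256 m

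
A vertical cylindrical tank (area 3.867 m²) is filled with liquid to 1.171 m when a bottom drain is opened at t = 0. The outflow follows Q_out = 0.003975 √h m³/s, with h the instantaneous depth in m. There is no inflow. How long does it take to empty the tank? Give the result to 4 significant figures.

2105 s

A dh/dt = −Q_out = −0.003975 √h.
This is separable: 2 d(√h)/dt = −0.003975/A, so √h = √h₀ − (0.003975/(2A)) t.
Set h = 0: 2√h₀ = (0.003975/A) t_empty ⇒ t_empty = 2A√h₀/0.003975.
t_empty = 2·3.867·√1.171/0.003975 = 7.73400·1.08213/0.003975 = 2105.45 s.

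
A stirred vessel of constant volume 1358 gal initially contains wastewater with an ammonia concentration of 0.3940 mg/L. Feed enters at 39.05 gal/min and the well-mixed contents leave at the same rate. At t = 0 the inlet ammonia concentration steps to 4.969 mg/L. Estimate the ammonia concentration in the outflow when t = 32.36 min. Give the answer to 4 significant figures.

3.165 mg/L

Transient balance on the dissolved component: V dC/dt = Q(C_in − C).
So dC/dt = (C_in − C)/τ with τ = V/Q = 1358/39.05 = 34.7759 min.
This is linear first-order; C(t) = C_in + (C₀ − C_in) e^(−t/τ).
C(32.36) = 4.969 + (0.3940 − 4.969)·e^(−32.36/34.7759) = 4.969 + (-4.57500)·0.394345 = 3.16487 mg/L.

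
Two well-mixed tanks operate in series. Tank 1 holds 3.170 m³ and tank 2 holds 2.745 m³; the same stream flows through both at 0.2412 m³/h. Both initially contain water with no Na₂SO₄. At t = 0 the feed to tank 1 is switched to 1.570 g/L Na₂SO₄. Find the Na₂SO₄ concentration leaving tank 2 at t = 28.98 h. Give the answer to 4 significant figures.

Each tank obeys Vᵢ dCᵢ/dt = Q(Cᵢ₋₁ − Cᵢ), so τᵢ = Vᵢ/Q.
τ₁ = 3.170/0.2412 = 13.1426 h; τ₂ = 2.745/0.2412 = 11.3806 h.
Tank 1: C₁ = C_in(1 − e^(−t/τ₁)). Tank 2 (τ₁ ≠ τ₂): C₂ = C_in[1 − (τ₁ e^(−t/τ₁) − τ₂ e^(−t/τ₂))/(τ₁ − τ₂)].
At t = 28.98: e^(−t/τ₁) = 0.110246, e^(−t/τ₂) = 0.0783602.
C₂ = 1.570·[1 − (13.1426·0.110246 − 11.3806·0.0783602)/(1.76202)] = 1.570·0.683808 = 1.07358 g/L.

1.074 g/L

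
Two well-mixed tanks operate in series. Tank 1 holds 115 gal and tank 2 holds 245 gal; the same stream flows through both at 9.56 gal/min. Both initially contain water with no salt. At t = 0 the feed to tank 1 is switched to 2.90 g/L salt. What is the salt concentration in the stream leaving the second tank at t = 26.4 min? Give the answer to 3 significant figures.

1.23 g/L

Species balance on tank i: dCᵢ/dt = (Cᵢ₋₁ − Cᵢ)/τᵢ with τᵢ = Vᵢ/Q.
τ₁ = 115/9.56 = 12.029 min; τ₂ = 245/9.56 = 25.628 min.
Solving the cascade with C₁(0)=C₂(0)=0 gives C₂(t) = C_in[1 − (τ₁ e^(−t/τ₁) − τ₂ e^(−t/τ₂))/(τ₁ − τ₂)].
At t = 26.4: e^(−t/τ₁) = 0.11140, e^(−t/τ₂) = 0.35696.
C₂ = 2.90·[1 − (12.029·0.11140 − 25.628·0.35696)/(-13.598)] = 2.90·0.42582 = 1.2349 g/L.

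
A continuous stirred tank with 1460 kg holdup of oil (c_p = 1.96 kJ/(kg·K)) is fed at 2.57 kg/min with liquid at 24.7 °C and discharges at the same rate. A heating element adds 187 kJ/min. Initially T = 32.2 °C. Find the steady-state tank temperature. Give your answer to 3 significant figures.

61.8 °C

M c_p dT/dt = ṁ c_p (T_in − T) + Q̇.
At steady state dT/dt = 0 ⇒ T_ss = T_in + Q̇/(ṁ c_p) = 24.7 + 187/(2.57·1.96) = 61.824 °C.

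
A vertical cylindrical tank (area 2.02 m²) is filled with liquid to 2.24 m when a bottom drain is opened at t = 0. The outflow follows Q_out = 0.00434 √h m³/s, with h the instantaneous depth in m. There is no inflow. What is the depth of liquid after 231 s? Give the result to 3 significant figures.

1.56 m

With no inflow, A dh/dt = −0.00434 √h.
∫ h^(−1/2) dh = −(0.00434/A) ∫ dt, giving 2√h = 2√h₀ − (0.00434/A) t.
√h = √2.24 − 0.00434·231/(2·2.02) = 1.4967 − 0.24815 = 1.2485.
h = 1.2485² = 1.5588 m.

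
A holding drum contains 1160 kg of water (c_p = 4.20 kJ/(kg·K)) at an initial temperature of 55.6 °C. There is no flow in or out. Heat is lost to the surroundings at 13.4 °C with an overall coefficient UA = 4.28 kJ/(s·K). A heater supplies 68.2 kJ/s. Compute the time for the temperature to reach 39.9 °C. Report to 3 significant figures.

M c_p dT/dt = −UA(T − T_amb) + Q̇.
τ = M c_p/UA = 1138.3 s; T_ss = T_amb + Q̇/UA = 13.4 + 68.2/4.28 = 29.335 °C.
T(t) = T_ss + (T₀ − T_ss)e^(−t/τ); set T = 39.9:
t = −τ ln[(T − T_ss)/(T₀ − T_ss)] = −1138.3 · ln(0.40226) = 1036.6 s.

1040 s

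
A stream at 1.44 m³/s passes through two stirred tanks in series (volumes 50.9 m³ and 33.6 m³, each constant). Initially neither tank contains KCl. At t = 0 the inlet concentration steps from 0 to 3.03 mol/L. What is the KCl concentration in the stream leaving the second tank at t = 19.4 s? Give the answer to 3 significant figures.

0.443 mol/L

Each tank obeys Vᵢ dCᵢ/dt = Q(Cᵢ₋₁ − Cᵢ), so τᵢ = Vᵢ/Q.
τ₁ = 50.9/1.44 = 35.347 s; τ₂ = 33.6/1.44 = 23.333 s.
Solving the cascade with C₁(0)=C₂(0)=0 gives C₂(t) = C_in[1 − (τ₁ e^(−t/τ₁) − τ₂ e^(−t/τ₂))/(τ₁ − τ₂)].
At t = 19.4: e^(−t/τ₁) = 0.57762, e^(−t/τ₂) = 0.43543.
C₂ = 3.03·[1 − (35.347·0.57762 − 23.333·0.43543)/(12.014)] = 3.03·0.14622 = 0.44303 mol/L.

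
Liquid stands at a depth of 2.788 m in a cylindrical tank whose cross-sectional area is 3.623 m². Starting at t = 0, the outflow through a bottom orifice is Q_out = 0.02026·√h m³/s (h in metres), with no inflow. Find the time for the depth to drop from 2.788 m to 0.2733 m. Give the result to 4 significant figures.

410.2 s

With no inflow, A dh/dt = −0.02026 √h.
This is separable: 2 d(√h)/dt = −0.02026/A, so √h = √h₀ − (0.02026/(2A)) t.
t = 2A(√h₀ − √h)/0.02026 = 2·3.623·(√2.788 − √0.2733)/0.02026
  = 7.24600 × (1.66973 − 0.522781) / 0.02026 = 410.207 s.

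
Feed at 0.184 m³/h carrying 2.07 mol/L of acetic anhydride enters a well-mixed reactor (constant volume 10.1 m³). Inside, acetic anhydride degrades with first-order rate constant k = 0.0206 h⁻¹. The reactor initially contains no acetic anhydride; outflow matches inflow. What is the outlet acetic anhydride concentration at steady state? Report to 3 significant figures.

V dC/dt = Q(C_in − C) − k V C.
At steady state: 0 = Q C_in − (Q + kV) C_ss, so C_ss = Q C_in/(Q + kV).
C_ss = 0.184·2.07/(0.184 + 0.0206·10.1) = 0.38088/0.39206 = 0.97148 mol/L.

0.971 mol/L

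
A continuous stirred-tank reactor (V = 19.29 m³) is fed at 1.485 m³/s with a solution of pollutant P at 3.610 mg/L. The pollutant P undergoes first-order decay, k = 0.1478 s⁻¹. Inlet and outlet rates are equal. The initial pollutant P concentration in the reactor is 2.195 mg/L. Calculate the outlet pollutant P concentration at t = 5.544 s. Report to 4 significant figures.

Species balance: V dC/dt = Q C_in − Q C − k V C.
This is linear with rate a = Q/V + k = 0.224783 s⁻¹.
C_ss = Q C_in/(Q + kV) = 1.23634 mg/L; C(t) = C_ss + (C₀ − C_ss) e^(−a t).
C(5.544) = 1.23634 + (0.958659)·e^(−0.224783·5.544) = 1.23634 + (0.958659)·0.287597 = 1.51205 mg/L.

1.512 mg/L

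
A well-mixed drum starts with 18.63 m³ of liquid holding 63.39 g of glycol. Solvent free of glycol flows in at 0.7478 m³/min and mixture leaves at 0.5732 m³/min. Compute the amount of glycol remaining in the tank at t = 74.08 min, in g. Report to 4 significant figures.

Let m(t) be the amount of glycol. Volume: V(t) = V₀ + (Q_in − Q_out) t = 18.63 + 0.174600 t; V(74.08) = 31.5644 m³.
No glycol enters, so dm/dt = −Q_out · (m/V).
dm/m = −Q_out dt/(V₀ + 0.174600 t); integrating gives ln(m/m₀) = −(Q_out/(Q_in−Q_out)) ln(V/V₀).
m = m₀ (V₀/V)^(Q_out/(Q_in−Q_out)) = 63.39 × (18.63/31.5644)^(3.28293) = 11.2274 g.

11.23 g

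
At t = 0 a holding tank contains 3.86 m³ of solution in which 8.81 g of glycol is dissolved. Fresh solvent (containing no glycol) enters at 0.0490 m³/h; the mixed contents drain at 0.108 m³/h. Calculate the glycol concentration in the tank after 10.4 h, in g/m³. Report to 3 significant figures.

Total volume: dV/dt = Q_in − Q_out = -0.059000 m³/h, so V(t) = 3.86 − 0.059000 t and V(10.4) = 3.2464 m³.
No glycol enters, so dm/dt = −Q_out · (m/V).
Separate: dm/m = −Q_out dt/V(t) ⇒ ln(m/m₀) = −(Q_out/(Q_in−Q_out)) ln(V/V₀).
m = m₀ (V₀/V)^(Q_out/(Q_in−Q_out)) = 8.81 × (3.86/3.2464)^(-1.8305) = 6.4172 g.
C = m/V = 6.4172/3.2464 = 1.9767 g/m³.

1.98 g/m³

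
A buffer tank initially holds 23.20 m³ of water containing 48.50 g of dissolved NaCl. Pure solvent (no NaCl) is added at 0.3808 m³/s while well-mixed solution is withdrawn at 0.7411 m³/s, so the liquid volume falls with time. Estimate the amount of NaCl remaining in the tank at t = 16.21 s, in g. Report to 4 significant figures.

Total volume: dV/dt = Q_in − Q_out = -0.360300 m³/s, so V(t) = 23.20 − 0.360300 t and V(16.21) = 17.3595 m³.
Solute balance: dm/dt = 0 − Q_out C = −Q_out m/V(t).
Separate: dm/m = −Q_out dt/V(t) ⇒ ln(m/m₀) = −(Q_out/(Q_in−Q_out)) ln(V/V₀).
m = m₀ (V₀/V)^(Q_out/(Q_in−Q_out)) = 48.50 × (23.20/17.3595)^(-2.05690) = 26.7101 g.

26.71 g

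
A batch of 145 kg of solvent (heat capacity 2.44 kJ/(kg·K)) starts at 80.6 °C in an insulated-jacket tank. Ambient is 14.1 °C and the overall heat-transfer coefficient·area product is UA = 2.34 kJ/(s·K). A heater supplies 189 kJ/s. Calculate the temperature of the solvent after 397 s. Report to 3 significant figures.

Lumped-capacitance energy balance: M c_p dT/dt = UA(T_amb − T) + Q̇.
dT/dt = (T_ss − T)/τ with T_ss = T_amb + Q̇/UA = 14.1 + 189/2.34 = 94.869 °C, τ = M c_p/UA = 145·2.44/2.34 = 151.20 s.
Integrating: T(t) = T_ss + (T₀ − T_ss) e^(−t/τ).
T(397) = 94.869 + (-14.269)·0.072388 = 93.836 °C.

93.8 °C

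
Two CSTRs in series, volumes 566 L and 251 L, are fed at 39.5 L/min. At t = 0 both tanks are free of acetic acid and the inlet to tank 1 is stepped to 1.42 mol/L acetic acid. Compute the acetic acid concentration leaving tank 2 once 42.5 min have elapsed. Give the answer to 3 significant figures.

Each tank obeys Vᵢ dCᵢ/dt = Q(Cᵢ₋₁ − Cᵢ), so τᵢ = Vᵢ/Q.
τ₁ = 566/39.5 = 14.329 min; τ₂ = 251/39.5 = 6.3544 min.
Tank 1: C₁ = C_in(1 − e^(−t/τ₁)). Tank 2 (τ₁ ≠ τ₂): C₂ = C_in[1 − (τ₁ e^(−t/τ₁) − τ₂ e^(−t/τ₂))/(τ₁ − τ₂)].
At t = 42.5: e^(−t/τ₁) = 0.051509, e^(−t/τ₂) = 0.0012455.
C₂ = 1.42·[1 − (14.329·0.051509 − 6.3544·0.0012455)/(7.9747)] = 1.42·0.90844 = 1.2900 mol/L.

1.29 mol/L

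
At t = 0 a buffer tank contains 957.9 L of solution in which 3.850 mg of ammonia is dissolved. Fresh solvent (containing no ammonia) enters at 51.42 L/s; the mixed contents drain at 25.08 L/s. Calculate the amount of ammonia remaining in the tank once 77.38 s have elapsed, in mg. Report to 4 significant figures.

1.300 mg

Total volume: dV/dt = Q_in − Q_out = 26.3400 L/s, so V(t) = 957.9 + 26.3400 t and V(77.38) = 2996.09 L.
Solute balance: dm/dt = 0 − Q_out C = −Q_out m/V(t).
dm/m = −Q_out dt/(V₀ + 26.3400 t); integrating gives ln(m/m₀) = −(Q_out/(Q_in−Q_out)) ln(V/V₀).
m = m₀ (V₀/V)^(Q_out/(Q_in−Q_out)) = 3.850 × (957.9/2996.09)^(0.952164) = 1.29992 mg.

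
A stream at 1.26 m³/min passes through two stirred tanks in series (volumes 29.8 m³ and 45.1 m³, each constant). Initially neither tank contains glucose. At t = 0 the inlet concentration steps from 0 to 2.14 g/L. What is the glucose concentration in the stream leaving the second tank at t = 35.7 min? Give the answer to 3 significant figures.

Time constants: τᵢ = Vᵢ/Q for each well-mixed tank.
τ₁ = 29.8/1.26 = 23.651 min; τ₂ = 45.1/1.26 = 35.794 min.
Solving the cascade with C₁(0)=C₂(0)=0 gives C₂(t) = C_in[1 − (τ₁ e^(−t/τ₁) − τ₂ e^(−t/τ₂))/(τ₁ − τ₂)].
At t = 35.7: e^(−t/τ₁) = 0.22103, e^(−t/τ₂) = 0.36884.
C₂ = 2.14·[1 − (23.651·0.22103 − 35.794·0.36884)/(-12.143)] = 2.14·0.34326 = 0.73457 g/L.

0.735 g/L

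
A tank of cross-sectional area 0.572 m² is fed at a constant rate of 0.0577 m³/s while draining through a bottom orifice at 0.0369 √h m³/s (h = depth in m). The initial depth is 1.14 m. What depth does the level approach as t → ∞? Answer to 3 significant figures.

Accumulation of liquid (constant cross-section A): A dh/dt = Q_in − 0.0369 √h. At steady state dh/dt = 0:
Q_in = 0.0369 √h_ss ⇒ √h_ss = 0.0577/0.0369 = 1.5637.
h_ss = 1.5637² = 2.4451 m. (Since h₀ = 1.14 m < h_ss, the level will rise toward this value.)

2.45 m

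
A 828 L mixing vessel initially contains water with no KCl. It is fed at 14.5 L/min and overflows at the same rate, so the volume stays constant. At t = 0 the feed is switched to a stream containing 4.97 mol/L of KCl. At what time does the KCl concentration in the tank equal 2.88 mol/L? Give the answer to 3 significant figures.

49.5 min

Species balance: V dC/dt = Q(C_in − C) ⇒ τ = V/Q = 57.103 min.
C(t) = C_in + (C₀ − C_in) e^(−t/τ). Set C = 2.88 and solve for t:
e^(−t/τ) = (C − C_in)/(C₀ − C_in) = (2.88 − 4.97)/(0 − 4.97) = 0.42052
t = −τ ln(…) = 57.103 × 0.86626 = 49.466 min.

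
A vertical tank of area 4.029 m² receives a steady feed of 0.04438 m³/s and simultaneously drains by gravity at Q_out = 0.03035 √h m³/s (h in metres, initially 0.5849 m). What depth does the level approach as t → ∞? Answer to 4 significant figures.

2.138 m

Level balance: A dh/dt = 0.04438 − 0.03035 √h. Setting dh/dt = 0:
Q_in = 0.03035 √h_ss ⇒ √h_ss = 0.04438/0.03035 = 1.46227.
h_ss = 1.46227² = 2.13824 m. (Since h₀ = 0.5849 m < h_ss, the level will rise toward this value.)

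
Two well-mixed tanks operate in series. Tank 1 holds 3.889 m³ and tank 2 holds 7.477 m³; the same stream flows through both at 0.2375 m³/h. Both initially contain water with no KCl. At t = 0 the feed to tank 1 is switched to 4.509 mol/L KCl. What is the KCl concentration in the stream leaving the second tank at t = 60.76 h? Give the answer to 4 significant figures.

Time constants: τᵢ = Vᵢ/Q for each well-mixed tank.
τ₁ = 3.889/0.2375 = 16.3747 h; τ₂ = 7.477/0.2375 = 31.4821 h.
Tank 1: C₁ = C_in(1 − e^(−t/τ₁)). Tank 2 (τ₁ ≠ τ₂): C₂ = C_in[1 − (τ₁ e^(−t/τ₁) − τ₂ e^(−t/τ₂))/(τ₁ − τ₂)].
At t = 60.76: e^(−t/τ₁) = 0.0244630, e^(−t/τ₂) = 0.145150.
C₂ = 4.509·[1 − (16.3747·0.0244630 − 31.4821·0.145150)/(-15.1074)] = 4.509·0.724038 = 3.26469 mol/L.

3.265 mol/L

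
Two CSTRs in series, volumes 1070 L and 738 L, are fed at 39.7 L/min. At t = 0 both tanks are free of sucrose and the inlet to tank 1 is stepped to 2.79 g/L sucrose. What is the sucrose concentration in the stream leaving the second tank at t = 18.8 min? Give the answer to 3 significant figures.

0.570 g/L

Time constants: τᵢ = Vᵢ/Q for each well-mixed tank.
τ₁ = 1070/39.7 = 26.952 min; τ₂ = 738/39.7 = 18.589 min.
Tank 1: C₁ = C_in(1 − e^(−t/τ₁)). Tank 2 (τ₁ ≠ τ₂): C₂ = C_in[1 − (τ₁ e^(−t/τ₁) − τ₂ e^(−t/τ₂))/(τ₁ − τ₂)].
At t = 18.8: e^(−t/τ₁) = 0.49781, e^(−t/τ₂) = 0.36374.
C₂ = 2.79·[1 − (26.952·0.49781 − 18.589·0.36374)/(8.3627)] = 2.79·0.20415 = 0.56958 g/L.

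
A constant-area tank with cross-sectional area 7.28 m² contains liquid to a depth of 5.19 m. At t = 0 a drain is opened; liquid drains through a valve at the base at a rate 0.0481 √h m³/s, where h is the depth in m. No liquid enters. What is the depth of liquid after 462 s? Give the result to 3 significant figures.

Mass balance (ρ constant): A dh/dt = −0.0481 √h.
This is separable: 2 d(√h)/dt = −0.0481/A, so √h = √h₀ − (0.0481/(2A)) t.
√h = √5.19 − 0.0481·462/(2·7.28) = 2.2782 − 1.5262 = 0.75191.
h = 0.75191² = 0.56536 m.

0.565 m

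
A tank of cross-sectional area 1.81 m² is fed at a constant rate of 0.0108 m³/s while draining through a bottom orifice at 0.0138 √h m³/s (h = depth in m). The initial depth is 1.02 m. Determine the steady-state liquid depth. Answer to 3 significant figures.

0.612 m

Level balance: A dh/dt = 0.0108 − 0.0138 √h. Setting dh/dt = 0:
Q_in = 0.0138 √h_ss ⇒ √h_ss = 0.0108/0.0138 = 0.78261.
h_ss = 0.78261² = 0.61248 m. (Since h₀ = 1.02 m > h_ss, the level will fall toward this value.)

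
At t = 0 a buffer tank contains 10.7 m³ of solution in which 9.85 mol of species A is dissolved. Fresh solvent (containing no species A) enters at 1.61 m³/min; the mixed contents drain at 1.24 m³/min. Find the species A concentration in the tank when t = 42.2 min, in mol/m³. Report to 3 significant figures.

Let m(t) be the amount of species A. Volume: V(t) = V₀ + (Q_in − Q_out) t = 10.7 + 0.37000 t; V(42.2) = 26.314 m³.
No species A enters, so dm/dt = −Q_out · (m/V).
dm/m = −Q_out dt/(V₀ + 0.37000 t); integrating gives ln(m/m₀) = −(Q_out/(Q_in−Q_out)) ln(V/V₀).
m = m₀ (V₀/V)^(Q_out/(Q_in−Q_out)) = 9.85 × (10.7/26.314)^(3.3514) = 0.48274 mol.
C = m/V = 0.48274/26.314 = 0.018346 mol/m³.

0.0183 mol/m³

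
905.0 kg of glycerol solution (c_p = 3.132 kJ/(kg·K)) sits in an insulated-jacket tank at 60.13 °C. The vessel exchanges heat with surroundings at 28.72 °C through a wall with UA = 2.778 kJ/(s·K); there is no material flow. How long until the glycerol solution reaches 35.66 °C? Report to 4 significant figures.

1541 s

Unsteady energy balance on the tank contents: M c_p dT/dt = −UA(T − T_amb).
τ = M c_p/UA = 1020.32 s; T_ss = T_amb = 28.7200 °C.
T(t) = T_ss + (T₀ − T_ss)e^(−t/τ); set T = 35.66:
t = −τ ln[(T − T_ss)/(T₀ − T_ss)] = −1020.32 · ln(0.220949) = 1540.51 s.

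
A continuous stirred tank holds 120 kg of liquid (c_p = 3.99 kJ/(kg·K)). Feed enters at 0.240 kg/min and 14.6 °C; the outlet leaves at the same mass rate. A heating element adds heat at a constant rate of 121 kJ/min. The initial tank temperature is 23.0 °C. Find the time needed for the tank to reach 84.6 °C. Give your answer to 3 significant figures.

M c_p dT/dt = ṁ c_p (T_in − T) + Q̇.
τ = M/ṁ = 500.00 min; T_ss = T_in + Q̇/(ṁ c_p) = 140.96 °C.
T(t) = T_ss + (T₀ − T_ss) e^(−t/τ). Set T = 84.6:
e^(−t/τ) = (84.6 − 140.96)/(23.0 − 140.96) = 0.47778
t = −500.00 · ln(0.47778) = 369.30 min.

369 min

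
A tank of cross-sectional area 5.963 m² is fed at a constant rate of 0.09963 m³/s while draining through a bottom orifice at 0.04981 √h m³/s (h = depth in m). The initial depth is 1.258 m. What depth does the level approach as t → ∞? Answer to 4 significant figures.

4.001 m

A dh/dt = Q_in − 0.04981 √h. Steady state requires inflow = outflow:
Q_in = 0.04981 √h_ss ⇒ √h_ss = 0.09963/0.04981 = 2.00020.
h_ss = 2.00020² = 4.00080 m. (Since h₀ = 1.258 m < h_ss, the level will rise toward this value.)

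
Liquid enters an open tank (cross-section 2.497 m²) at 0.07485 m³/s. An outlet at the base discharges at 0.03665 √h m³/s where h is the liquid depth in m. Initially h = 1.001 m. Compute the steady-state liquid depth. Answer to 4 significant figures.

4.171 m

A dh/dt = Q_in − 0.03665 √h. Steady state requires inflow = outflow:
Q_in = 0.03665 √h_ss ⇒ √h_ss = 0.07485/0.03665 = 2.04229.
h_ss = 2.04229² = 4.17096 m. (Since h₀ = 1.001 m < h_ss, the level will rise toward this value.)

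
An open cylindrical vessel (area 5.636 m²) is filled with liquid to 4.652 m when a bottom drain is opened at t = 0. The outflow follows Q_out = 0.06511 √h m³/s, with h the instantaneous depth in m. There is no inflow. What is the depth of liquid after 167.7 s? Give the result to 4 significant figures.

1.412 m

A dh/dt = −Q_out = −0.06511 √h.
Separate and integrate: 2(√h − √h₀) = −(0.06511/A) t.
√h = √4.652 − 0.06511·167.7/(2·5.636) = 2.15685 − 0.968679 = 1.18817.
h = 1.18817² = 1.41175 m.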